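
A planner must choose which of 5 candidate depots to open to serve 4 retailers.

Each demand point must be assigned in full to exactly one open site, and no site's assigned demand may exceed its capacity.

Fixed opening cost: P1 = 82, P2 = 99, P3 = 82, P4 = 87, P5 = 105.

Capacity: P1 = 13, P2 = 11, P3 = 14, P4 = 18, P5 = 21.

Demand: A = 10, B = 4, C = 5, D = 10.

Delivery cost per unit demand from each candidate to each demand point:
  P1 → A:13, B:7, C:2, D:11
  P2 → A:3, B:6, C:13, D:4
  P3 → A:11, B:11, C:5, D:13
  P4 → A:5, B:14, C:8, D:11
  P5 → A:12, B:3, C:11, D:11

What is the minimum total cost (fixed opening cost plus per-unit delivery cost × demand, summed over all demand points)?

396

Open {P1, P2, P4}; cheapest assignment that respects the capacities:
  P1 (cap 13, load 9): B, C — cost 4×7 + 5×2 = 38
  P2 (cap 11, load 10): D — cost 10×4 = 40
  P4 (cap 18, load 10): A — cost 10×5 = 50
  Shipping 128, fixed 268 → total 396.
  Any other capacity-feasible assignment to {P1, P2, P4} ships for at least 128.
Compare {P4, P5}: its best feasible assignment gives total 404.
Compare {P2, P5}: its best feasible assignment gives total 411.
Every other set of open sites that can feasibly serve all demand totals ≥ 404 even under its best assignment. Minimum: 396.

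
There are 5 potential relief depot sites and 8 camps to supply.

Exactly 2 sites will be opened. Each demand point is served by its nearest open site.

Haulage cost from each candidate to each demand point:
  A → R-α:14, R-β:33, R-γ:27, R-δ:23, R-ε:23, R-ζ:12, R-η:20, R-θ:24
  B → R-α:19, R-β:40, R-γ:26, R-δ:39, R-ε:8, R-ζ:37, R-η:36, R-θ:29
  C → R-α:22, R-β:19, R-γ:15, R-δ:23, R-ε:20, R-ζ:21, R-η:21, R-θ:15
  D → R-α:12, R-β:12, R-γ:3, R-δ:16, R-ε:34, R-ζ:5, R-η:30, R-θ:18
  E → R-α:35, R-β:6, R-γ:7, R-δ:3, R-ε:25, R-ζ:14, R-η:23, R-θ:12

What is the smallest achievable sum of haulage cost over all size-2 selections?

89

Open {D, E}.
  R-α→D 12, R-β→E 6, R-γ→D 3, R-δ→E 3, R-ε→E 25, R-ζ→D 5, R-η→E 23, R-θ→E 12  ⇒ total 89.
Compare {B, E}: total 92.
Compare {A, E}: total 97.
No size-2 selection does better; minimum is 89.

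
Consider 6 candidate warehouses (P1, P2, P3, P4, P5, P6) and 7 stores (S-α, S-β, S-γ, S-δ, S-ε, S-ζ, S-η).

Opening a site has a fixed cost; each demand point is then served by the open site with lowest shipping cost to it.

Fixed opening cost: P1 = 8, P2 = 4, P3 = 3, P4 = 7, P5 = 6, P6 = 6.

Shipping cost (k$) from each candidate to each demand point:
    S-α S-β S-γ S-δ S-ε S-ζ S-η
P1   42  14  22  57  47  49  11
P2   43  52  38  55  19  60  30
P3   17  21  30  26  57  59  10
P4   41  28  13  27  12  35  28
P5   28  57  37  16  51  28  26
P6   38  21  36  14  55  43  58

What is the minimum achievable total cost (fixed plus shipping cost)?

133

Open {P3, P4, P5}: assign each demand point to its cheapest open site.
  S-α→P3 17, S-β→P3 21, S-γ→P4 13, S-δ→P5 16, S-ε→P4 12, S-ζ→P5 28, S-η→P3 10
  shipping cost 117, fixed 16 → total 133.
Compare {P1, P3, P4, P5}: shipping cost 110 + fixed 24 = 134.
Compare {P2, P3, P4, P5}: shipping cost 117 + fixed 20 = 137.
Compare {P3, P4, P5, P6}: shipping cost 115 + fixed 22 = 137.
All other subsets cost ≥ 134. Minimum total cost: 133.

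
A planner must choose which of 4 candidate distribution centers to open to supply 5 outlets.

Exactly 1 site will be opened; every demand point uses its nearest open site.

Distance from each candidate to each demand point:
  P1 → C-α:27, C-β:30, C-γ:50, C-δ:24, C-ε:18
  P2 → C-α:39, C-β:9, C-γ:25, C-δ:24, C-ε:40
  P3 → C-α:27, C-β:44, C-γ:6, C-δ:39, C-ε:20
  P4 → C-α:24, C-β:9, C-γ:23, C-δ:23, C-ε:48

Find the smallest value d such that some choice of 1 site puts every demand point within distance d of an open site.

Open {P2}.
  Farthest demand point is C-ε at distance 40 (to P2); all others are ≤ 40.
With {P3} the worst case is 44.
With {P4} the worst case is 48.
No size-1 selection achieves below 40.

40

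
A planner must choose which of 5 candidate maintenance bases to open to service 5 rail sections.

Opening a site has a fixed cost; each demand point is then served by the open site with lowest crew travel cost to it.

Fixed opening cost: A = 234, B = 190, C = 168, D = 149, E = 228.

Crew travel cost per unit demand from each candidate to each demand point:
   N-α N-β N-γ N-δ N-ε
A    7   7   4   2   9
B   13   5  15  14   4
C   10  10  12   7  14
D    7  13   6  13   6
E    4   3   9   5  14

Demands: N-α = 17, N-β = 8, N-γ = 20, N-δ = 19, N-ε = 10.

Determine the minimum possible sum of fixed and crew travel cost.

Open {A}: assign each demand point to its cheapest open site.
  N-α→A 17×7=119, N-β→A 8×7=56, N-γ→A 20×4=80, N-δ→A 19×2=38, N-ε→A 10×9=90
  crew travel cost 383, fixed 234 → total 617.
Compare {E}: crew travel cost 507 + fixed 228 = 735.
Compare {A, D}: crew travel cost 353 + fixed 383 = 736.
Compare {A, B}: crew travel cost 317 + fixed 424 = 741.
All other subsets cost ≥ 735. Minimum total cost: 617.

617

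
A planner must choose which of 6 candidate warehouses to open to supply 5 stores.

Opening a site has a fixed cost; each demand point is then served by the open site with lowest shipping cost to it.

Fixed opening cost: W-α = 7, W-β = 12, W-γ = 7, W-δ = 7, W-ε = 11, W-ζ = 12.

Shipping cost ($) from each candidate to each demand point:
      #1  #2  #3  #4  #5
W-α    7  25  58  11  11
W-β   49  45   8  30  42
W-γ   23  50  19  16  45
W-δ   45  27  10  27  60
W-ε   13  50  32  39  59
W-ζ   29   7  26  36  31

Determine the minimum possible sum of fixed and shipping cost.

Open {W-α, W-δ, W-ζ}: assign each demand point to its cheapest open site.
  #1→W-α 7, #2→W-ζ 7, #3→W-δ 10, #4→W-α 11, #5→W-α 11
  shipping cost 46, fixed 26 → total 72.
Compare {W-α, W-β, W-ζ}: shipping cost 44 + fixed 31 = 75.
Compare {W-α, W-δ}: shipping cost 64 + fixed 14 = 78.
Compare {W-α, W-γ, W-δ, W-ζ}: shipping cost 46 + fixed 33 = 79.
All other subsets cost ≥ 75. Minimum total cost: 72.

72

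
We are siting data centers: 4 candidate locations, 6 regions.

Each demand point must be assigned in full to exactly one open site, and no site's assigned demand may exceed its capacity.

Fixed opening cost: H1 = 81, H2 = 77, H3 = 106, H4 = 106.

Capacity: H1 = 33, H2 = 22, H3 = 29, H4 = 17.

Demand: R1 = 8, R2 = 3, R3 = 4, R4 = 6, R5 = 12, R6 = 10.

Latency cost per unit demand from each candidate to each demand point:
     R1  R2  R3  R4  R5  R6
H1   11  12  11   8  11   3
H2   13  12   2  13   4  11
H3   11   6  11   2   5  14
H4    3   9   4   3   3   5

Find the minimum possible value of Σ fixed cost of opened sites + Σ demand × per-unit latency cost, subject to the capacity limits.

Open {H1, H2}; cheapest assignment that respects the capacities:
  H1 (cap 33, load 27): R1, R2, R4, R6 — cost 8×11 + 3×12 + 6×8 + 10×3 = 202
  H2 (cap 22, load 16): R3, R5 — cost 4×2 + 12×4 = 56
  Shipping 258, fixed 158 → total 416.
  Any other capacity-feasible assignment to {H1, H2} ships for at least 258.
Compare {H1, H2, H4}: its best feasible assignment gives total 419.
Compare {H1, H3}: its best feasible assignment gives total 439.
Every other set of open sites that can feasibly serve all demand totals ≥ 419 even under its best assignment. Minimum: 416.

416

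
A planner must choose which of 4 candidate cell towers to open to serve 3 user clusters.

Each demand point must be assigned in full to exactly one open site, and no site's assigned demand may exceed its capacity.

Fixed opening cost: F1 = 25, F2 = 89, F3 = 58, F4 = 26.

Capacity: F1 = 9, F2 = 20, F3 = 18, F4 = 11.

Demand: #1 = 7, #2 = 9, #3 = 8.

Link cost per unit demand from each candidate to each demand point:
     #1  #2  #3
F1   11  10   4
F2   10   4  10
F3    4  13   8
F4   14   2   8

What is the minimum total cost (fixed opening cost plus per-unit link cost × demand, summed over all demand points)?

Open {F1, F3, F4}; cheapest assignment that respects the capacities:
  F1 (cap 9, load 8): #3 — cost 8×4 = 32
  F3 (cap 18, load 7): #1 — cost 7×4 = 28
  F4 (cap 11, load 9): #2 — cost 9×2 = 18
  Shipping 78, fixed 109 → total 187.
  Any other capacity-feasible assignment to {F1, F3, F4} ships for at least 78.
Compare {F3, F4}: its best feasible assignment gives total 194.
Compare {F1, F2}: its best feasible assignment gives total 252.
Every other set of open sites that can feasibly serve all demand totals ≥ 194 even under its best assignment. Minimum: 187.

187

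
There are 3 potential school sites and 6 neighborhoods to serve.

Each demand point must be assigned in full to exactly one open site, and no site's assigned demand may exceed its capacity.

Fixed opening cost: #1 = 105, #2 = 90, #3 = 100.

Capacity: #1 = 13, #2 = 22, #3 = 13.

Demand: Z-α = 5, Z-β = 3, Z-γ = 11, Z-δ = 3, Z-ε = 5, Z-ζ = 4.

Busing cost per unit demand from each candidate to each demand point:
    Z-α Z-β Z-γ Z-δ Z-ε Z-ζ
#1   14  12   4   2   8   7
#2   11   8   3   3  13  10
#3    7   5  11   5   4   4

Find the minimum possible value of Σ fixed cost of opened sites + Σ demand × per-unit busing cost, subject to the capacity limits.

338

Open {#2, #3}; cheapest assignment that respects the capacities:
  #2 (cap 22, load 19): Z-α, Z-γ, Z-δ — cost 5×11 + 11×3 + 3×3 = 97
  #3 (cap 13, load 12): Z-β, Z-ε, Z-ζ — cost 3×5 + 5×4 + 4×4 = 51
  Shipping 148, fixed 190 → total 338.
  Any other capacity-feasible assignment to {#2, #3} ships for at least 148.
Compare {#1, #2}: its best feasible assignment gives total 381.
Compare {#1, #2, #3}: its best feasible assignment gives total 432.
Every other set of open sites that can feasibly serve all demand totals ≥ 381 even under its best assignment. Minimum: 338.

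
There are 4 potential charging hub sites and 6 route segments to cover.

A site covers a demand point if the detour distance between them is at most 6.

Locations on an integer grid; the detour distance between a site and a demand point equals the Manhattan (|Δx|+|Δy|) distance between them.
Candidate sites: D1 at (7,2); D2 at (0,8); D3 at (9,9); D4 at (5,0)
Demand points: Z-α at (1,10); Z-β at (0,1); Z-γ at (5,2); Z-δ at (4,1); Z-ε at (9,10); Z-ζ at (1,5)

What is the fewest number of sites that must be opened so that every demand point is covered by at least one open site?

Coverage sets (demand points within 6 of each site):
  D1: {Z-γ, Z-δ}
  D2: {Z-α, Z-ζ}
  D3: {Z-ε}
  D4: {Z-β, Z-γ, Z-δ}
No 2 sites suffice: every size-2 union leaves at least one demand point uncovered.
But {D2, D3, D4} covers everything, so the minimum is 3.

3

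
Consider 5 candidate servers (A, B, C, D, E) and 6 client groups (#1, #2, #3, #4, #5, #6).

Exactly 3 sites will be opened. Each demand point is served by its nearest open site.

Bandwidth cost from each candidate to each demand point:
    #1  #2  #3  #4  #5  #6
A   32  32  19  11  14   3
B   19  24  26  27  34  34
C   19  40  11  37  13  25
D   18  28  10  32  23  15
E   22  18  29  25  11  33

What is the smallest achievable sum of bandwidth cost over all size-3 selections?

71

Open {A, D, E}.
  #1→D 18, #2→E 18, #3→D 10, #4→A 11, #5→E 11, #6→A 3  ⇒ total 71.
Compare {A, C, E}: total 73.
Compare {A, B, D}: total 80.
No size-3 selection does better; minimum is 71.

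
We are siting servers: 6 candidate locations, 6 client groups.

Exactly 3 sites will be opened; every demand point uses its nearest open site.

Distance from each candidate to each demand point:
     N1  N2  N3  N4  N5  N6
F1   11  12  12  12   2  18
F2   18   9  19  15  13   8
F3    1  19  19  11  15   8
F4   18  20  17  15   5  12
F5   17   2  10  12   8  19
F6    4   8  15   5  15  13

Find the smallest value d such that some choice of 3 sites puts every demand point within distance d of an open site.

10

Open {F2, F5, F6}.
  Farthest demand point is N3 at distance 10 (to F5); all others are ≤ 10.
With {F3, F5, F6} the worst case is 10.
With {F1, F3, F5} the worst case is 11.
No size-3 selection achieves below 10.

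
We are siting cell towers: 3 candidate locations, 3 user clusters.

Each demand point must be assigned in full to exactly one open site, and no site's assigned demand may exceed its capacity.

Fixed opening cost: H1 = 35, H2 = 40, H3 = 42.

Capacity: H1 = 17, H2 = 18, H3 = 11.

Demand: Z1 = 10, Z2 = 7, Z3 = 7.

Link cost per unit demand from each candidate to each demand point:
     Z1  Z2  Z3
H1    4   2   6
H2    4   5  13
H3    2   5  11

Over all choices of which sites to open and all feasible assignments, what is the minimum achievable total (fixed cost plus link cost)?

Open {H1, H3}; cheapest assignment that respects the capacities:
  H1 (cap 17, load 14): Z2, Z3 — cost 7×2 + 7×6 = 56
  H3 (cap 11, load 10): Z1 — cost 10×2 = 20
  Shipping 76, fixed 77 → total 153.
  Any other capacity-feasible assignment to {H1, H3} ships for at least 76.
Compare {H1, H2}: its best feasible assignment gives total 171.
Compare {H1, H2, H3}: its best feasible assignment gives total 193.
Every other set of open sites that can feasibly serve all demand totals ≥ 171 even under its best assignment. Minimum: 153.

153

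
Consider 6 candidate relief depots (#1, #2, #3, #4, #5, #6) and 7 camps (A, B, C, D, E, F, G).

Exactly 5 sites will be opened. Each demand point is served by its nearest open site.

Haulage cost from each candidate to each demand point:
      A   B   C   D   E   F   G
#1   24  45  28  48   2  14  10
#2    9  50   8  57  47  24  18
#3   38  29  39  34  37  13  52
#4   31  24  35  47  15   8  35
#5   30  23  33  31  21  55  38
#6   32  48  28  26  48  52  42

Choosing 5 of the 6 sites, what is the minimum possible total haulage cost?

86

Open {#1, #2, #4, #5, #6}.
  A→#2 9, B→#5 23, C→#2 8, D→#6 26, E→#1 2, F→#4 8, G→#1 10  ⇒ total 86.
Compare {#1, #2, #3, #4, #6}: total 87.
Compare {#1, #2, #3, #4, #5}: total 91.
No size-5 selection does better; minimum is 86.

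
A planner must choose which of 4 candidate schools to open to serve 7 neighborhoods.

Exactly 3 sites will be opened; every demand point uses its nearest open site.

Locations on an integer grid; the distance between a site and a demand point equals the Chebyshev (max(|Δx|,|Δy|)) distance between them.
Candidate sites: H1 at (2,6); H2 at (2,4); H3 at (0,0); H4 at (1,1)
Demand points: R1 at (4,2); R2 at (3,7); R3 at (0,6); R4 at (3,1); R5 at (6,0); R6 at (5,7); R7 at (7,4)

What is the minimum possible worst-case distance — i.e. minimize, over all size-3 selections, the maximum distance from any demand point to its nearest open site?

5

Open {H1, H2, H3}.
  Farthest demand point is R7 at distance 5 (to H1); all others are ≤ 5.
With {H1, H2, H4} the worst case is 5.
With {H1, H3, H4} the worst case is 5.
No size-3 selection achieves below 5.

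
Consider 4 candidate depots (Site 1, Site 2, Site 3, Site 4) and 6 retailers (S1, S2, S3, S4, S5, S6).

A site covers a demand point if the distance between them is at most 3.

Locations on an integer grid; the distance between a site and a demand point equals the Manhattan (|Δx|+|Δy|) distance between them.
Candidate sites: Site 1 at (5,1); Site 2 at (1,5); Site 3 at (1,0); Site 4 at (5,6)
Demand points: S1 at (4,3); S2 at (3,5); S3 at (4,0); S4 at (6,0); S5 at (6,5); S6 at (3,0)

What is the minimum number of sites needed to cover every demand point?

Coverage sets (demand points within 3 of each site):
  Site 1: {S1, S3, S4, S6}
  Site 2: {S2}
  Site 3: {S3, S6}
  Site 4: {S2, S5}
No single site covers all 6 demand points.
But {Site 1, Site 4} covers everything, so the minimum is 2.

2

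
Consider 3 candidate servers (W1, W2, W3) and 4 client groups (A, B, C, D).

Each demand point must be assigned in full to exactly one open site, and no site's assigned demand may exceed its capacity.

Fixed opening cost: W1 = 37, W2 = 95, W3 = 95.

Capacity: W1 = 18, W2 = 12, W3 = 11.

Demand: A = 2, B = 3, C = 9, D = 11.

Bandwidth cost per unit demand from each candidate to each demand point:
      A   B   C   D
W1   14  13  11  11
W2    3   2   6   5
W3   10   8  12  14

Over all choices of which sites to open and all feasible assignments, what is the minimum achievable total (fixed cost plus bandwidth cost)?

Open {W1, W2}; cheapest assignment that respects the capacities:
  W1 (cap 18, load 13): A, D — cost 2×14 + 11×11 = 149
  W2 (cap 12, load 12): B, C — cost 3×2 + 9×6 = 60
  Shipping 209, fixed 132 → total 341.
  Any other capacity-feasible assignment to {W1, W2} ships for at least 209.
Compare {W1, W3}: its best feasible assignment gives total 420.
Compare {W1, W2, W3}: its best feasible assignment gives total 425.
Every other set of open sites that can feasibly serve all demand totals ≥ 420 even under its best assignment. Minimum: 341.

341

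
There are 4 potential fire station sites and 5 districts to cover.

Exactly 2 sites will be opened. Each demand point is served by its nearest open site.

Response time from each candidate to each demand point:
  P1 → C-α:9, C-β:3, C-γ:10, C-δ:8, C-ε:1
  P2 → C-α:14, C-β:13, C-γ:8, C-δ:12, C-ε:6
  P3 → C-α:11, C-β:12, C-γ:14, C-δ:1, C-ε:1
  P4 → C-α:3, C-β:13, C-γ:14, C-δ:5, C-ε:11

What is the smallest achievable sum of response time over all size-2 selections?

22

Open {P1, P4}.
  C-α→P4 3, C-β→P1 3, C-γ→P1 10, C-δ→P4 5, C-ε→P1 1  ⇒ total 22.
Compare {P1, P3}: total 24.
Compare {P1, P2}: total 29.
No size-2 selection does better; minimum is 22.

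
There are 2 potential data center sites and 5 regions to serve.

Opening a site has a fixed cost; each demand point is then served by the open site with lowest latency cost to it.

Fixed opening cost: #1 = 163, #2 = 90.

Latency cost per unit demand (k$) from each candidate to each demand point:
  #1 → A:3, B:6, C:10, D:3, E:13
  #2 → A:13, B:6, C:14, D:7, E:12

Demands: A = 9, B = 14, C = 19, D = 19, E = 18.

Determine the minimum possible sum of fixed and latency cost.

Open {#1}: assign each demand point to its cheapest open site.
  A→#1 9×3=27, B→#1 14×6=84, C→#1 19×10=190, D→#1 19×3=57, E→#1 18×13=234
  latency cost 592, fixed 163 → total 755.
Compare {#1, #2}: latency cost 574 + fixed 253 = 827.
Compare {#2}: latency cost 816 + fixed 90 = 906.

755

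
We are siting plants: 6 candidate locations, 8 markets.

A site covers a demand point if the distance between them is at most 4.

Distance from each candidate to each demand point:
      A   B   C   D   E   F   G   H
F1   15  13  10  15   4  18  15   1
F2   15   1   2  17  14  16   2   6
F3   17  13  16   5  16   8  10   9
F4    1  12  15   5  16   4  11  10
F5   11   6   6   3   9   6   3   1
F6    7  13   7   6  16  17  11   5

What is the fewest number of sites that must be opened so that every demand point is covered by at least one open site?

4

Coverage sets (demand points within 4 of each site):
  F1: {E, H}
  F2: {B, C, G}
  F3: {}
  F4: {A, F}
  F5: {D, G, H}
  F6: {}
No 3 sites suffice: every size-3 union leaves at least one demand point uncovered.
But {F1, F2, F4, F5} covers everything, so the minimum is 4.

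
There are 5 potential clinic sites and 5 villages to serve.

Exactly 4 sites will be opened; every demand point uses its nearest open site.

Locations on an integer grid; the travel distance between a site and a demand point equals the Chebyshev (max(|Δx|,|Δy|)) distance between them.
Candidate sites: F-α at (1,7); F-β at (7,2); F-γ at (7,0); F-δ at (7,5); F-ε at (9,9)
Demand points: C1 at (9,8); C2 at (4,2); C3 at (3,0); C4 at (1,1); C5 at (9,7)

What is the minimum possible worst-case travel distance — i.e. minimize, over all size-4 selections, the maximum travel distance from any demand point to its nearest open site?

Open {F-α, F-β, F-γ, F-δ}.
  Farthest demand point is C4 at travel distance 6 (to F-α); all others are ≤ 6.
With {F-α, F-β, F-γ, F-ε} the worst case is 6.
With {F-α, F-β, F-δ, F-ε} the worst case is 6.
No size-4 selection achieves below 6.

6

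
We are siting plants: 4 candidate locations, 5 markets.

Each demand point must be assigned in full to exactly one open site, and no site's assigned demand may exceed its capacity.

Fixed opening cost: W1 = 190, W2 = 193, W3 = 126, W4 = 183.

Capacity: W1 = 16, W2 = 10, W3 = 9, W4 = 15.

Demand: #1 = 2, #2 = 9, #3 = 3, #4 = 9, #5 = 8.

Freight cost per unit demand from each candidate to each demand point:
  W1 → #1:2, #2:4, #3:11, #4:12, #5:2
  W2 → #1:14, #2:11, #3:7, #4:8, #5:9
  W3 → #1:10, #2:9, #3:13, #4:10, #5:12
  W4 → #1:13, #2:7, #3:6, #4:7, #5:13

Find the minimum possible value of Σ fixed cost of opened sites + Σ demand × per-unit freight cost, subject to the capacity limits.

Open {W1, W3, W4}; cheapest assignment that respects the capacities:
  W1 (cap 16, load 10): #1, #5 — cost 2×2 + 8×2 = 20
  W3 (cap 9, load 9): #2 — cost 9×9 = 81
  W4 (cap 15, load 12): #3, #4 — cost 3×6 + 9×7 = 81
  Shipping 182, fixed 499 → total 681.
  Any other capacity-feasible assignment to {W1, W3, W4} ships for at least 182.
Compare {W1, W2, W3}: its best feasible assignment gives total 715.
Compare {W1, W2, W4}: its best feasible assignment gives total 739.
Every other set of open sites that can feasibly serve all demand totals ≥ 715 even under its best assignment. Minimum: 681.

681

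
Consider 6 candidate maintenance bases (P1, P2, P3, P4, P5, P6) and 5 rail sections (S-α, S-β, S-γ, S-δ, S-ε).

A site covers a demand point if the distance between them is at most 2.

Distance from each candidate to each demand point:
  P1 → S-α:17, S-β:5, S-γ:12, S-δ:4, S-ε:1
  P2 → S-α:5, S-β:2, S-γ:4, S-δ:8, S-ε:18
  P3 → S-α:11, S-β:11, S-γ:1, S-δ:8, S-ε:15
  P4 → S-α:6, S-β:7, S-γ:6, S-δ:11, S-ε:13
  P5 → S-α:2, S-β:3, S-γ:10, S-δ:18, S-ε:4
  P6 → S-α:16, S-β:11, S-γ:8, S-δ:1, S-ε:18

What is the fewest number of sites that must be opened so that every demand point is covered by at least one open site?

5

Coverage sets (demand points within 2 of each site):
  P1: {S-ε}
  P2: {S-β}
  P3: {S-γ}
  P4: {}
  P5: {S-α}
  P6: {S-δ}
No 4 sites suffice: every size-4 union leaves at least one demand point uncovered.
But {P1, P2, P3, P5, P6} covers everything, so the minimum is 5.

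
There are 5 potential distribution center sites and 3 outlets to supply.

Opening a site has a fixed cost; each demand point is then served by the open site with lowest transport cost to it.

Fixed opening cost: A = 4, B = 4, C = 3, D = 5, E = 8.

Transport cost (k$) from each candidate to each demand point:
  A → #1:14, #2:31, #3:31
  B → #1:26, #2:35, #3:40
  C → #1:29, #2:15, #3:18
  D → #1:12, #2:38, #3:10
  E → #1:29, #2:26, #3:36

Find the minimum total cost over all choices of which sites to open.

Open {C, D}: assign each demand point to its cheapest open site.
  #1→D 12, #2→C 15, #3→D 10
  transport cost 37, fixed 8 → total 45.
Compare {A, C, D}: transport cost 37 + fixed 12 = 49.
Compare {B, C, D}: transport cost 37 + fixed 12 = 49.
Compare {C, D, E}: transport cost 37 + fixed 16 = 53.
All other subsets cost ≥ 49. Minimum total cost: 45.

45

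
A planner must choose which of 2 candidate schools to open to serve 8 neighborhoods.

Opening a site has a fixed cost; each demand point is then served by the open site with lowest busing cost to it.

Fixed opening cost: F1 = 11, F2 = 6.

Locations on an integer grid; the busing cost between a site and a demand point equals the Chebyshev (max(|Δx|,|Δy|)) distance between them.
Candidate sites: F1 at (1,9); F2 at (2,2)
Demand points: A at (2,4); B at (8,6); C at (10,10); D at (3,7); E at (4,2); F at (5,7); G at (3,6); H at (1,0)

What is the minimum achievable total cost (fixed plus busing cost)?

Open {F2}: assign each demand point to its cheapest open site.
  A→F2 2, B→F2 6, C→F2 8, D→F2 5, E→F2 2, F→F2 5, G→F2 4, H→F2 2
  busing cost 34, fixed 6 → total 40.
Compare {F1, F2}: busing cost 29 + fixed 17 = 46.
Compare {F1}: busing cost 46 + fixed 11 = 57.

40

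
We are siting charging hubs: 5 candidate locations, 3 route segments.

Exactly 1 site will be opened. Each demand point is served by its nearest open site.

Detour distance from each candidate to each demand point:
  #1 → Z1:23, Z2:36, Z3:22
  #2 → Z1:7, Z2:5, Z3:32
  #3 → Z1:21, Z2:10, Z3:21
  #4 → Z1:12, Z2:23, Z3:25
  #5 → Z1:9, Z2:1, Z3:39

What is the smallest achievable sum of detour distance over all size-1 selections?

44

Open {#2}.
  Z1→#2 7, Z2→#2 5, Z3→#2 32  ⇒ total 44.
Compare {#5}: total 49.
Compare {#3}: total 52.
No size-1 selection does better; minimum is 44.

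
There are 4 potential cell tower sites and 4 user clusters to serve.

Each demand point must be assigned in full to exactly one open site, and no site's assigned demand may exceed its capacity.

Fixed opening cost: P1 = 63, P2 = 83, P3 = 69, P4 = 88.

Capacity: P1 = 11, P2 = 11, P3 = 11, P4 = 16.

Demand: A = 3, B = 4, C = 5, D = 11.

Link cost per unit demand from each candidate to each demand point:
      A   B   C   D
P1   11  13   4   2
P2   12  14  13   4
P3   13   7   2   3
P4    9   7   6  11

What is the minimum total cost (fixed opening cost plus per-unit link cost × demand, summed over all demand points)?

Open {P1, P4}; cheapest assignment that respects the capacities:
  P1 (cap 11, load 11): D — cost 11×2 = 22
  P4 (cap 16, load 12): A, B, C — cost 3×9 + 4×7 + 5×6 = 85
  Shipping 107, fixed 151 → total 258.
  Any other capacity-feasible assignment to {P1, P4} ships for at least 107.
Compare {P3, P4}: its best feasible assignment gives total 275.
Compare {P2, P4}: its best feasible assignment gives total 300.
Every other set of open sites that can feasibly serve all demand totals ≥ 275 even under its best assignment. Minimum: 258.

258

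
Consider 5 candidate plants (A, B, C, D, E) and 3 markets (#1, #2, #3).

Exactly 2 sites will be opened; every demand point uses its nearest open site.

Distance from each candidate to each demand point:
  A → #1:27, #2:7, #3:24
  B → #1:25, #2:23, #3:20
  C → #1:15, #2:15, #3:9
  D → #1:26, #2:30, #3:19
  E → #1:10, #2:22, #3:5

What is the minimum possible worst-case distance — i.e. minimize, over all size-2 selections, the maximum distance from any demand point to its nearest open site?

Open {A, E}.
  Farthest demand point is #1 at distance 10 (to E); all others are ≤ 10.
With {A, C} the worst case is 15.
With {B, C} the worst case is 15.
No size-2 selection achieves below 10.

10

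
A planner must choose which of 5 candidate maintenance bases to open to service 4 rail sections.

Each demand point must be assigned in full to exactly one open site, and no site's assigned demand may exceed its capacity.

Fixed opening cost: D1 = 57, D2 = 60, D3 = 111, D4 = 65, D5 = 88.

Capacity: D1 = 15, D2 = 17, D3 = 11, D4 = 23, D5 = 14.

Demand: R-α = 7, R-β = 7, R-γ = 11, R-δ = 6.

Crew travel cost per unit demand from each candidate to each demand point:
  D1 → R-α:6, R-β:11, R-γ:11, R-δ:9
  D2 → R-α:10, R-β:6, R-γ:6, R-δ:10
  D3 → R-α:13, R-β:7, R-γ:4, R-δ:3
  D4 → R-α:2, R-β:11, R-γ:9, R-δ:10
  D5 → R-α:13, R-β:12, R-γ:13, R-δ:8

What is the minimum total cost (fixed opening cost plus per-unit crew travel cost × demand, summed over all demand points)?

Open {D2, D4}; cheapest assignment that respects the capacities:
  D2 (cap 17, load 13): R-β, R-δ — cost 7×6 + 6×10 = 102
  D4 (cap 23, load 18): R-α, R-γ — cost 7×2 + 11×9 = 113
  Shipping 215, fixed 125 → total 340.
  Any other capacity-feasible assignment to {D2, D4} ships for at least 215.
Compare {D1, D2}: its best feasible assignment gives total 362.
Compare {D1, D4}: its best feasible assignment gives total 366.
Every other set of open sites that can feasibly serve all demand totals ≥ 362 even under its best assignment. Minimum: 340.

340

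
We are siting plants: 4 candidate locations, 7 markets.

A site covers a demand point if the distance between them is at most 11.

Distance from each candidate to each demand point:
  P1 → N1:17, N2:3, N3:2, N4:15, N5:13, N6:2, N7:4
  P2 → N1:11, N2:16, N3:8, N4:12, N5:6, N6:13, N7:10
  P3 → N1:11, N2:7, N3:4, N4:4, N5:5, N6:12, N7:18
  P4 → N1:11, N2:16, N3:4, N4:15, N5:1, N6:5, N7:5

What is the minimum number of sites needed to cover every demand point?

2

Coverage sets (demand points within 11 of each site):
  P1: {N2, N3, N6, N7}
  P2: {N1, N3, N5, N7}
  P3: {N1, N2, N3, N4, N5}
  P4: {N1, N3, N5, N6, N7}
No single site covers all 7 demand points.
But {P1, P3} covers everything, so the minimum is 2.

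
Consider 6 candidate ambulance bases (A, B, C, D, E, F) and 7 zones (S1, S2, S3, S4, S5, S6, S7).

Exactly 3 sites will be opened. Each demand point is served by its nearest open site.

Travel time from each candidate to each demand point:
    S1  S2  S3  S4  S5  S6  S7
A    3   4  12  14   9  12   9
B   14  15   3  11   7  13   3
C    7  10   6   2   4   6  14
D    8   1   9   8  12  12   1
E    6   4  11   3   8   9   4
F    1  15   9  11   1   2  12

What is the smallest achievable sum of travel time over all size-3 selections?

14

Open {C, D, F}.
  S1→F 1, S2→D 1, S3→C 6, S4→C 2, S5→F 1, S6→F 2, S7→D 1  ⇒ total 14.
Compare {B, D, F}: total 17.
Compare {B, E, F}: total 17.
No size-3 selection does better; minimum is 14.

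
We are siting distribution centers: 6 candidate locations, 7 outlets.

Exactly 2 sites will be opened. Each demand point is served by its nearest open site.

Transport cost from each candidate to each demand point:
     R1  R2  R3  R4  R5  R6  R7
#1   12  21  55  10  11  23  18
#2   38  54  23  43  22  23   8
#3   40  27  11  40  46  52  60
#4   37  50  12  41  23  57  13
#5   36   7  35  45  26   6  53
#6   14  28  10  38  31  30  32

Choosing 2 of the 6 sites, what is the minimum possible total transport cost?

Open {#1, #5}.
  R1→#1 12, R2→#5 7, R3→#5 35, R4→#1 10, R5→#1 11, R6→#5 6, R7→#1 18  ⇒ total 99.
Compare {#1, #4}: total 102.
Compare {#1, #6}: total 105.
No size-2 selection does better; minimum is 99.

99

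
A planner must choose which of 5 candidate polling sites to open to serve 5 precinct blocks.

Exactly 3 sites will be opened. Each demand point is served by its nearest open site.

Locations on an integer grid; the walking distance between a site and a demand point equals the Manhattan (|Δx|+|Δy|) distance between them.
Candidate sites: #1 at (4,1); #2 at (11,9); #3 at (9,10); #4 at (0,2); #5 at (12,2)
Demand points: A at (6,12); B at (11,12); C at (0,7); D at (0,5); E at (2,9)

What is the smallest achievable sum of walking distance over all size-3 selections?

Open {#2, #3, #4}.
  A→#3 5, B→#2 3, C→#4 5, D→#4 3, E→#3 8  ⇒ total 24.
Compare {#1, #3, #4}: total 25.
Compare {#3, #4, #5}: total 25.
No size-3 selection does better; minimum is 24.

24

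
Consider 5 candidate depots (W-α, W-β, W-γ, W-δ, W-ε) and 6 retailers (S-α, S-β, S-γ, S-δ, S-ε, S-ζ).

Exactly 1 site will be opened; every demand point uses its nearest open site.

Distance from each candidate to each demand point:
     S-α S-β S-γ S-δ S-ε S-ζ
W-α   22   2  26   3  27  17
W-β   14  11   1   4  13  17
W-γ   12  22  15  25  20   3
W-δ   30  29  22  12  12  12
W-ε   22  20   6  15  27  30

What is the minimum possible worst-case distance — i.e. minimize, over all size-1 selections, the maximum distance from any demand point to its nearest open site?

17

Open {W-β}.
  Farthest demand point is S-ζ at distance 17 (to W-β); all others are ≤ 17.
With {W-γ} the worst case is 25.
With {W-α} the worst case is 27.
No size-1 selection achieves below 17.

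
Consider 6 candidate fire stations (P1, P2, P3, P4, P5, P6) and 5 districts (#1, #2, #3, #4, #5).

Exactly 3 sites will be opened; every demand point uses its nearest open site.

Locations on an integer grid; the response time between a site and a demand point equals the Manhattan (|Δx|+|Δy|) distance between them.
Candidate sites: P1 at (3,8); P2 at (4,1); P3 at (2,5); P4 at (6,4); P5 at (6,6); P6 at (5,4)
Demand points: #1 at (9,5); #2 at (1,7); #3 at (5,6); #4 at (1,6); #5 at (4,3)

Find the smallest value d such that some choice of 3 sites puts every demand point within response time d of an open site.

Open {P1, P2, P4}.
  Farthest demand point is #1 at response time 4 (to P4); all others are ≤ 4.
With {P1, P2, P5} the worst case is 4.
With {P1, P3, P4} the worst case is 4.
No size-3 selection achieves below 4.

4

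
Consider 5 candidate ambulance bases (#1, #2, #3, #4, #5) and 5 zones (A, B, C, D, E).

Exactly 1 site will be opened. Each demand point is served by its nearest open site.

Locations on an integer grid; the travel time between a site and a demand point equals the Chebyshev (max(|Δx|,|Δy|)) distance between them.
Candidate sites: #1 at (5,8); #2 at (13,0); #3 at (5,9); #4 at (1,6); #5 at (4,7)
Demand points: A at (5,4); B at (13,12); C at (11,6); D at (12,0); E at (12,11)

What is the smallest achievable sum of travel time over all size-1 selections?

Open {#1}.
  A→#1 4, B→#1 8, C→#1 6, D→#1 8, E→#1 7  ⇒ total 33.
Compare {#3}: total 35.
Compare {#5}: total 35.
No size-1 selection does better; minimum is 33.

33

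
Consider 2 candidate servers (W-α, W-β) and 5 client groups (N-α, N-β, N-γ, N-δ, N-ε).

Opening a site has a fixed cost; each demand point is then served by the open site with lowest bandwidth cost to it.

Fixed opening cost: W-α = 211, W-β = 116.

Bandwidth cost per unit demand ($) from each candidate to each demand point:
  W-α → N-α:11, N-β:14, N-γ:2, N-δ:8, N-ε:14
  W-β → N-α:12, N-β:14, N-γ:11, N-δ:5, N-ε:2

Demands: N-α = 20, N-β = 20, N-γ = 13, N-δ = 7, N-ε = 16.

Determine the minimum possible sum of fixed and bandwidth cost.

846

Open {W-β}: assign each demand point to its cheapest open site.
  N-α→W-β 20×12=240, N-β→W-β 20×14=280, N-γ→W-β 13×11=143, N-δ→W-β 7×5=35, N-ε→W-β 16×2=32
  bandwidth cost 730, fixed 116 → total 846.
Compare {W-α, W-β}: bandwidth cost 593 + fixed 327 = 920.
Compare {W-α}: bandwidth cost 806 + fixed 211 = 1017.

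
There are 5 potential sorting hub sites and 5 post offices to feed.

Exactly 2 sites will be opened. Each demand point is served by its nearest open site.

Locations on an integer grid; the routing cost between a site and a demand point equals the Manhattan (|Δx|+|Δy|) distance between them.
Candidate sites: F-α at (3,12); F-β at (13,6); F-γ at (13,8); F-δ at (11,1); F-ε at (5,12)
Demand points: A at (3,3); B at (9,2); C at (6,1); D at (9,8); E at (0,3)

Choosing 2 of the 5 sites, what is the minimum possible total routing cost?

35

Open {F-γ, F-δ}.
  A→F-δ 10, B→F-δ 3, C→F-δ 5, D→F-γ 4, E→F-δ 13  ⇒ total 35.
Compare {F-β, F-δ}: total 37.
Compare {F-α, F-δ}: total 38.
No size-2 selection does better; minimum is 35.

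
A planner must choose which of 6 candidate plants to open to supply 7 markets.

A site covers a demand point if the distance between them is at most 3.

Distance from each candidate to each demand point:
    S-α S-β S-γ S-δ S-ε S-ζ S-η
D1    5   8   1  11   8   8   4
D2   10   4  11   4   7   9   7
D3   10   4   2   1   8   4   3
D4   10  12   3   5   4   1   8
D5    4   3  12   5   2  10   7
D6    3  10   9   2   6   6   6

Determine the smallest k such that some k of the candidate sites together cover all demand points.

Coverage sets (demand points within 3 of each site):
  D1: {S-γ}
  D2: {}
  D3: {S-γ, S-δ, S-η}
  D4: {S-γ, S-ζ}
  D5: {S-β, S-ε}
  D6: {S-α, S-δ}
No 3 sites suffice: every size-3 union leaves at least one demand point uncovered.
But {D3, D4, D5, D6} covers everything, so the minimum is 4.

4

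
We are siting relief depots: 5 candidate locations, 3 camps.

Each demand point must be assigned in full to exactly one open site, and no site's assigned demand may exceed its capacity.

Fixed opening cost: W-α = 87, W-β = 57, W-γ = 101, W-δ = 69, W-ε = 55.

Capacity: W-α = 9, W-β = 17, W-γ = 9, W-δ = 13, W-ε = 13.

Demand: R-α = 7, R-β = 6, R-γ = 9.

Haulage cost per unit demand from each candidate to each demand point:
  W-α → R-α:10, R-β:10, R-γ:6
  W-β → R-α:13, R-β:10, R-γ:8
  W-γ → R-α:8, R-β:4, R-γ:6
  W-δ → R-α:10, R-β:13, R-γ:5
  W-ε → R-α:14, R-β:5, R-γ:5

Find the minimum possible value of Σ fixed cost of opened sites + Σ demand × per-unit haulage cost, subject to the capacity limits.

297

Open {W-δ, W-ε}; cheapest assignment that respects the capacities:
  W-δ (cap 13, load 9): R-γ — cost 9×5 = 45
  W-ε (cap 13, load 13): R-α, R-β — cost 7×14 + 6×5 = 128
  Shipping 173, fixed 124 → total 297.
  Any other capacity-feasible assignment to {W-δ, W-ε} ships for at least 173.
Compare {W-β, W-ε}: its best feasible assignment gives total 305.
Compare {W-β, W-δ}: its best feasible assignment gives total 322.
Every other set of open sites that can feasibly serve all demand totals ≥ 305 even under its best assignment. Minimum: 297.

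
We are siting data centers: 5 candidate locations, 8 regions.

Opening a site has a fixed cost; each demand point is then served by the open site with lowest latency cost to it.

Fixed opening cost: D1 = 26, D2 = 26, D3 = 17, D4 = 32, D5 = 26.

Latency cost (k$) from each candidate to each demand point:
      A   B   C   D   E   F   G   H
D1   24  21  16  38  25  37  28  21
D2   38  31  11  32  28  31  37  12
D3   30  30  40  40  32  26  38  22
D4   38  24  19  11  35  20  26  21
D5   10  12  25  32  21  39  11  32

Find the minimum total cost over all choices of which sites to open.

Open {D4, D5}: assign each demand point to its cheapest open site.
  A→D5 10, B→D5 12, C→D4 19, D→D4 11, E→D5 21, F→D4 20, G→D5 11, H→D4 21
  latency cost 125, fixed 58 → total 183.
Compare {D2, D5}: latency cost 140 + fixed 52 = 192.
Compare {D2, D4, D5}: latency cost 108 + fixed 84 = 192.
Compare {D3, D4, D5}: latency cost 125 + fixed 75 = 200.
All other subsets cost ≥ 192. Minimum total cost: 183.

183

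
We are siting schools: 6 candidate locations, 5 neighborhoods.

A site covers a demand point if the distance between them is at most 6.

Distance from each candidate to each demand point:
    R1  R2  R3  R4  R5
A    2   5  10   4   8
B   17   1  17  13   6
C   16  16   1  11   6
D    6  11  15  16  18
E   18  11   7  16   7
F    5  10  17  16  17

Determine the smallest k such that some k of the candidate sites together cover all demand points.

2

Coverage sets (demand points within 6 of each site):
  A: {R1, R2, R4}
  B: {R2, R5}
  C: {R3, R5}
  D: {R1}
  E: {}
  F: {R1}
No single site covers all 5 demand points.
But {A, C} covers everything, so the minimum is 2.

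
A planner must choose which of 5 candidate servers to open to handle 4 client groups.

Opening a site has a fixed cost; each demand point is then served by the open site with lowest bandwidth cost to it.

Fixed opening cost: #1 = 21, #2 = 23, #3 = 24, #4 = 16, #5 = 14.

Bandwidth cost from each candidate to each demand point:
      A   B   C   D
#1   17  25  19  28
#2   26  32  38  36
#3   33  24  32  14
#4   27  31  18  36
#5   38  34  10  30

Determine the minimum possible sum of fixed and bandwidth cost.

Open {#1}: assign each demand point to its cheapest open site.
  A→#1 17, B→#1 25, C→#1 19, D→#1 28
  bandwidth cost 89, fixed 21 → total 110.
Compare {#1, #5}: bandwidth cost 80 + fixed 35 = 115.
Compare {#1, #3}: bandwidth cost 74 + fixed 45 = 119.
Compare {#3, #5}: bandwidth cost 81 + fixed 38 = 119.
All other subsets cost ≥ 115. Minimum total cost: 110.

110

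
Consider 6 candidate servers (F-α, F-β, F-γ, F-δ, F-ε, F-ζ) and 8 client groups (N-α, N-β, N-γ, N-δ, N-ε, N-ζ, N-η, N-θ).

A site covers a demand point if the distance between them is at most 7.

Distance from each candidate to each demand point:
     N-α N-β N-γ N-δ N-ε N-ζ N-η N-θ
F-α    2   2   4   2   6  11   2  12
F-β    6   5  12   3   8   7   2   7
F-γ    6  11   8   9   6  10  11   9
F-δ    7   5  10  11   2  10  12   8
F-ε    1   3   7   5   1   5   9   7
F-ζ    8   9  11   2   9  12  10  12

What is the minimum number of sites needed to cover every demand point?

2

Coverage sets (demand points within 7 of each site):
  F-α: {N-α, N-β, N-γ, N-δ, N-ε, N-η}
  F-β: {N-α, N-β, N-δ, N-ζ, N-η, N-θ}
  F-γ: {N-α, N-ε}
  F-δ: {N-α, N-β, N-ε}
  F-ε: {N-α, N-β, N-γ, N-δ, N-ε, N-ζ, N-θ}
  F-ζ: {N-δ}
No single site covers all 8 demand points.
But {F-α, F-β} covers everything, so the minimum is 2.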